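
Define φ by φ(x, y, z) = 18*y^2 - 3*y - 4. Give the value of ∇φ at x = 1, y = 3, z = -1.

(0, 105, 0)

∂φ/∂x = 0
∂φ/∂y = 36*y - 3
∂φ/∂z = 0
∇φ = (0, 36*y - 3, 0)
At (1, 3, -1): (0, 105, 0).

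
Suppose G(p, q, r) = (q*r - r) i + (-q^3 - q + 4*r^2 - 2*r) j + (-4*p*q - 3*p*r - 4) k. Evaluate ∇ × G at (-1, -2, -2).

(∇×G)₁ = ∂G₃/∂q − ∂G₂/∂r = -4*p - 8*r + 2
(∇×G)₂ = ∂G₁/∂r − ∂G₃/∂p = 5*q + 3*r - 1
(∇×G)₃ = ∂G₂/∂p − ∂G₁/∂q = -r
∇×G = (-4*p - 8*r + 2, 5*q + 3*r - 1, -r)
At (-1, -2, -2): (22, -17, 2).

(22, -17, 2)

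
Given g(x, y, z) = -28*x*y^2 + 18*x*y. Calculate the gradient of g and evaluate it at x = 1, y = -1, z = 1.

(-46, 74, 0)

∂g/∂x = -28*y^2 + 18*y
∂g/∂y = -56*x*y + 18*x
∂g/∂z = 0
∇g = (-28*y^2 + 18*y, -56*x*y + 18*x, 0)
At (1, -1, 1): (-46, 74, 0).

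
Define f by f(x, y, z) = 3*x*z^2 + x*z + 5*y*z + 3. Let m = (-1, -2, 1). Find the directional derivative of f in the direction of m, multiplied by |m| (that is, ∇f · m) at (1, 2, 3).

-31

∂f/∂x = 3*z^2 + z
∂f/∂y = 5*z
∂f/∂z = 6*x*z + x + 5*y
∇f at (1, 2, 3) = (30, 15, 29)
∇f · m = (30)(-1) + (15)(-2) + (29)(1) = -31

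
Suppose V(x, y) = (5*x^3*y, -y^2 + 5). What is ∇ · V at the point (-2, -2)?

-116

∂V₁/∂x = 15*x^2*y
∂V₂/∂y = -2*y
∇·V = 15*x^2*y - 2*y
At (-2, -2): -116.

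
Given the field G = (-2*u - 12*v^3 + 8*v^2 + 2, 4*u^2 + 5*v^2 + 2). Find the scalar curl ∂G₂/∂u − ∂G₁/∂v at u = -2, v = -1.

∂G₂/∂u = 8*u
∂G₁/∂v = -36*v^2 + 16*v
Scalar curl = 8*u + 36*v^2 - 16*v
At (-2, -1): 36.

36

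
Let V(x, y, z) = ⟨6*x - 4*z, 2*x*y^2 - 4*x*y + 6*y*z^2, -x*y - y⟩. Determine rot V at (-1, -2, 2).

(48, -6, 16)

(∇×V)₁ = ∂V₃/∂y − ∂V₂/∂z = -x - 12*y*z - 1
(∇×V)₂ = ∂V₁/∂z − ∂V₃/∂x = y - 4
(∇×V)₃ = ∂V₂/∂x − ∂V₁/∂y = 2*y^2 - 4*y
∇×V = (-x - 12*y*z - 1, y - 4, 2*y^2 - 4*y)
At (-1, -2, 2): (48, -6, 16).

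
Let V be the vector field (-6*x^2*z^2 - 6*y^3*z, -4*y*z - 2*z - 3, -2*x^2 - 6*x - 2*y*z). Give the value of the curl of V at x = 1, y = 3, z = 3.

(∇×V)₁ = ∂V₃/∂y − ∂V₂/∂z = 4*y - 2*z + 2
(∇×V)₂ = ∂V₁/∂z − ∂V₃/∂x = -12*x^2*z + 4*x - 6*y^3 + 6
(∇×V)₃ = ∂V₂/∂x − ∂V₁/∂y = 18*y^2*z
∇×V = (4*y - 2*z + 2, -12*x^2*z + 4*x - 6*y^3 + 6, 18*y^2*z)
At (1, 3, 3): (8, -188, 486).

(8, -188, 486)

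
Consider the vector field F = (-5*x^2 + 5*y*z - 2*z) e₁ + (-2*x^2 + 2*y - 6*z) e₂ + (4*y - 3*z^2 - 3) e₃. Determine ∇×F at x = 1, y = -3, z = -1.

(10, -17, 1)

(∇×F)₁ = ∂F₃/∂y − ∂F₂/∂z = 10
(∇×F)₂ = ∂F₁/∂z − ∂F₃/∂x = 5*y - 2
(∇×F)₃ = ∂F₂/∂x − ∂F₁/∂y = -4*x - 5*z
∇×F = (10, 5*y - 2, -4*x - 5*z)
At (1, -3, -1): (10, -17, 1).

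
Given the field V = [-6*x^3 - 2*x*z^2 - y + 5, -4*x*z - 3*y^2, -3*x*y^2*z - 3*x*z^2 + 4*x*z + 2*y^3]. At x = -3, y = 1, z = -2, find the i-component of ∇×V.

-42

(∇×V)_1 = ∂V₃/∂y − ∂V₂/∂z
= -6*x*y*z + 6*y^2 − (-4*x)
= -6*x*y*z + 4*x + 6*y^2
At (-3, 1, -2): -42.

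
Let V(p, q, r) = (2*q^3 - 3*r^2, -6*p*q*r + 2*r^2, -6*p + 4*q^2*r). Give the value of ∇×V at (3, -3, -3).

(∇×V)₁ = ∂V₃/∂q − ∂V₂/∂r = 6*p*q + 8*q*r - 4*r
(∇×V)₂ = ∂V₁/∂r − ∂V₃/∂p = -6*r + 6
(∇×V)₃ = ∂V₂/∂p − ∂V₁/∂q = -6*q^2 - 6*q*r
∇×V = (6*p*q + 8*q*r - 4*r, -6*r + 6, -6*q^2 - 6*q*r)
At (3, -3, -3): (30, 24, -108).

(30, 24, -108)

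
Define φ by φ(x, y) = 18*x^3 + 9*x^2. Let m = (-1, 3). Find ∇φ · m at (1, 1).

-72

∂φ/∂x = 54*x^2 + 18*x
∂φ/∂y = 0
∇φ at (1, 1) = (72, 0)
∇φ · m = (72)(-1) + (0)(3) = -72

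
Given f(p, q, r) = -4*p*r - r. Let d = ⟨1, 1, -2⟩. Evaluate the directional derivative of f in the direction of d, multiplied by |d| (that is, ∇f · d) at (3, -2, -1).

30

∂f/∂p = -4*r
∂f/∂q = 0
∂f/∂r = -4*p - 1
∇f at (3, -2, -1) = (4, 0, -13)
∇f · d = (4)(1) + (0)(1) + (-13)(-2) = 30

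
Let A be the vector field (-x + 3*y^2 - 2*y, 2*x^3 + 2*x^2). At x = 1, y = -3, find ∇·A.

-1

∂A₁/∂x = -1
∂A₂/∂y = 0
∇·A = -1
At (1, -3): -1.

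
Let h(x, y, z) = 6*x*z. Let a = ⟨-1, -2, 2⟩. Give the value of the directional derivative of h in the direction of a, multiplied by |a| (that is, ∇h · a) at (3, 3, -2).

∂h/∂x = 6*z
∂h/∂y = 0
∂h/∂z = 6*x
∇h at (3, 3, -2) = (-12, 0, 18)
∇h · a = (-12)(-1) + (0)(-2) + (18)(2) = 48

48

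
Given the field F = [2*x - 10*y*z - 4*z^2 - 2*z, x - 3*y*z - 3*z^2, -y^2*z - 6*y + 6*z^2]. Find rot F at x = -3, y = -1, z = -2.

(∇×F)₁ = ∂F₃/∂y − ∂F₂/∂z = -2*y*z + 3*y + 6*z - 6
(∇×F)₂ = ∂F₁/∂z − ∂F₃/∂x = -10*y - 8*z - 2
(∇×F)₃ = ∂F₂/∂x − ∂F₁/∂y = 10*z + 1
∇×F = (-2*y*z + 3*y + 6*z - 6, -10*y - 8*z - 2, 10*z + 1)
At (-3, -1, -2): (-25, 24, -19).

(-25, 24, -19)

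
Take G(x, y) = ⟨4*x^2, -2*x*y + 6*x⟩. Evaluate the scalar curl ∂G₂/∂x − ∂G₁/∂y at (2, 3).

∂G₂/∂x = -2*y + 6
∂G₁/∂y = 0
Scalar curl = -2*y + 6
At (2, 3): 0.

0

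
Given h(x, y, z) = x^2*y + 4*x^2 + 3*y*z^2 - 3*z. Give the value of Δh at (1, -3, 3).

-16

∂²h/∂x² = 2*(y + 4)
∂²h/∂y² = 0
∂²h/∂z² = 6*y
∇²h = 8*y + 8
At (1, -3, 3): -16.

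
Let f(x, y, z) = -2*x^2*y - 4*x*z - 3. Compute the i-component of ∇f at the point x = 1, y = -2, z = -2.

(∇f)_1 = ∂f/∂x = -4*x*y - 4*z
At (1, -2, -2): 16.

16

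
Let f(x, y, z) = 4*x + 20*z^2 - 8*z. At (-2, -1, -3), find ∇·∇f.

40

∂²f/∂x² = 0
∂²f/∂y² = 0
∂²f/∂z² = 40
∇²f = 40
At (-2, -1, -3): 40.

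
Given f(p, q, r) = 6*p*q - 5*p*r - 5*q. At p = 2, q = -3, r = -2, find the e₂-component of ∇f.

7

(∇f)_2 = ∂f/∂q = 6*p - 5
At (2, -3, -2): 7.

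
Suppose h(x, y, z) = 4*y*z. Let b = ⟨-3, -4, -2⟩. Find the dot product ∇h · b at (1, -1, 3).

-40

∂h/∂x = 0
∂h/∂y = 4*z
∂h/∂z = 4*y
∇h at (1, -1, 3) = (0, 12, -4)
∇h · b = (0)(-3) + (12)(-4) + (-4)(-2) = -40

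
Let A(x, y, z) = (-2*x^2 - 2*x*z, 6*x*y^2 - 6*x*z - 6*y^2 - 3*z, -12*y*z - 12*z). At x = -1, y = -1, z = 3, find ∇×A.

(-39, 2, -12)

(∇×A)₁ = ∂A₃/∂y − ∂A₂/∂z = 6*x - 12*z + 3
(∇×A)₂ = ∂A₁/∂z − ∂A₃/∂x = -2*x
(∇×A)₃ = ∂A₂/∂x − ∂A₁/∂y = 6*y^2 - 6*z
∇×A = (6*x - 12*z + 3, -2*x, 6*y^2 - 6*z)
At (-1, -1, 3): (-39, 2, -12).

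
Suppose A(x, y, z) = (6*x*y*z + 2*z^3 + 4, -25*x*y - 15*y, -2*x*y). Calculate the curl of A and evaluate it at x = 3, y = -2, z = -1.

(∇×A)₁ = ∂A₃/∂y − ∂A₂/∂z = -2*x
(∇×A)₂ = ∂A₁/∂z − ∂A₃/∂x = 6*x*y + 2*y + 6*z^2
(∇×A)₃ = ∂A₂/∂x − ∂A₁/∂y = -6*x*z - 25*y
∇×A = (-2*x, 6*x*y + 2*y + 6*z^2, -6*x*z - 25*y)
At (3, -2, -1): (-6, -34, 68).

(-6, -34, 68)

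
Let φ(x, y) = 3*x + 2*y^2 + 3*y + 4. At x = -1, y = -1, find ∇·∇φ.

∂²φ/∂x² = 0
∂²φ/∂y² = 4
∇²φ = 4
At (-1, -1): 4.

4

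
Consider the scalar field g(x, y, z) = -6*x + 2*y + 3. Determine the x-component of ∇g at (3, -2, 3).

(∇g)_1 = ∂g/∂x = -6
At (3, -2, 3): -6.

-6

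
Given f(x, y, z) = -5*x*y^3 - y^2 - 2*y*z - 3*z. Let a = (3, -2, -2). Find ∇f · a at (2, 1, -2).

∂f/∂x = -5*y^3
∂f/∂y = -15*x*y^2 - 2*y - 2*z
∂f/∂z = -2*y - 3
∇f at (2, 1, -2) = (-5, -28, -5)
∇f · a = (-5)(3) + (-28)(-2) + (-5)(-2) = 51

51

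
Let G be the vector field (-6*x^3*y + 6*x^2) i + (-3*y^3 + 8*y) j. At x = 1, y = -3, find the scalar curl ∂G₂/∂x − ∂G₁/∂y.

6

∂G₂/∂x = 0
∂G₁/∂y = -6*x^3
Scalar curl = 6*x^3
At (1, -3): 6.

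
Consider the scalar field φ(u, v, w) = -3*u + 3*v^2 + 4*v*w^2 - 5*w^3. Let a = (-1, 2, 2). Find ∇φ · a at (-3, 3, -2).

-145

∂φ/∂u = -3
∂φ/∂v = 6*v + 4*w^2
∂φ/∂w = 8*v*w - 15*w^2
∇φ at (-3, 3, -2) = (-3, 34, -108)
∇φ · a = (-3)(-1) + (34)(2) + (-108)(2) = -145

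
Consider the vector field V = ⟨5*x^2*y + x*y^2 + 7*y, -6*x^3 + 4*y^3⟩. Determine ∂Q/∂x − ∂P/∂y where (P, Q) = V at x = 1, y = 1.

-32

∂V₂/∂x = -18*x^2
∂V₁/∂y = 5*x^2 + 2*x*y + 7
Scalar curl = -23*x^2 - 2*x*y - 7
At (1, 1): -32.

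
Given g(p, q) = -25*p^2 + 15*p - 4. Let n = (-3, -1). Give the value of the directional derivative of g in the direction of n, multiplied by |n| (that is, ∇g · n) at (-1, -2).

-195

∂g/∂p = -50*p + 15
∂g/∂q = 0
∇g at (-1, -2) = (65, 0)
∇g · n = (65)(-3) + (0)(-1) = -195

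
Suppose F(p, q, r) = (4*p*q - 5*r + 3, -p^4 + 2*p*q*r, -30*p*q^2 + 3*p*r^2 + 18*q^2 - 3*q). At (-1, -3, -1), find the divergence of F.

-4

∂F₁/∂p = 4*q
∂F₂/∂q = 2*p*r
∂F₃/∂r = 6*p*r
∇·F = 8*p*r + 4*q
At (-1, -3, -1): -4.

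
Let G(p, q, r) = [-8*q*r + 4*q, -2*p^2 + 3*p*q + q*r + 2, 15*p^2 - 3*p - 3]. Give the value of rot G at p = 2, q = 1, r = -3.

(∇×G)₁ = ∂G₃/∂q − ∂G₂/∂r = -q
(∇×G)₂ = ∂G₁/∂r − ∂G₃/∂p = -30*p - 8*q + 3
(∇×G)₃ = ∂G₂/∂p − ∂G₁/∂q = -4*p + 3*q + 8*r - 4
∇×G = (-q, -30*p - 8*q + 3, -4*p + 3*q + 8*r - 4)
At (2, 1, -3): (-1, -65, -33).

(-1, -65, -33)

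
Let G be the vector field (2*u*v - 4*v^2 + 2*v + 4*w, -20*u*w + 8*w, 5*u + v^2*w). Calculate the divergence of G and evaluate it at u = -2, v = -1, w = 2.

-1

∂G₁/∂u = 2*v
∂G₂/∂v = 0
∂G₃/∂w = v^2
∇·G = v^2 + 2*v
At (-2, -1, 2): -1.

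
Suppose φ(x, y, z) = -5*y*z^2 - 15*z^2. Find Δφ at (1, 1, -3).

-40

∂²φ/∂x² = 0
∂²φ/∂y² = 0
∂²φ/∂z² = -10*(y + 3)
∇²φ = -10*y - 30
At (1, 1, -3): -40.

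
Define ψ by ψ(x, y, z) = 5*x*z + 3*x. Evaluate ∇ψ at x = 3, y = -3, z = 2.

∂ψ/∂x = 5*z + 3
∂ψ/∂y = 0
∂ψ/∂z = 5*x
∇ψ = (5*z + 3, 0, 5*x)
At (3, -3, 2): (13, 0, 15).

(13, 0, 15)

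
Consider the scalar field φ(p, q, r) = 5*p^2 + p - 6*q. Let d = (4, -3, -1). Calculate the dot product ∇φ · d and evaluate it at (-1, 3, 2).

-18

∂φ/∂p = 10*p + 1
∂φ/∂q = -6
∂φ/∂r = 0
∇φ at (-1, 3, 2) = (-9, -6, 0)
∇φ · d = (-9)(4) + (-6)(-3) + (0)(-1) = -18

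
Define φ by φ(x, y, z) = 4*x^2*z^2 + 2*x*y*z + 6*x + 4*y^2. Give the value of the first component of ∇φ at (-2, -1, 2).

-62

(∇φ)_1 = ∂φ/∂x = 8*x*z^2 + 2*y*z + 6
At (-2, -1, 2): -62.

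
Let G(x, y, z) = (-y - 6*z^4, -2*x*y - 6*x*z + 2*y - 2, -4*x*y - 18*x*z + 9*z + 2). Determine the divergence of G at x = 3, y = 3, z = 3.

-49

∂G₁/∂x = 0
∂G₂/∂y = -2*x + 2
∂G₃/∂z = -18*x + 9
∇·G = -20*x + 11
At (3, 3, 3): -49.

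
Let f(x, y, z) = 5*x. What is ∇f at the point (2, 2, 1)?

∂f/∂x = 5
∂f/∂y = 0
∂f/∂z = 0
∇f = (5, 0, 0)
At (2, 2, 1): (5, 0, 0).

(5, 0, 0)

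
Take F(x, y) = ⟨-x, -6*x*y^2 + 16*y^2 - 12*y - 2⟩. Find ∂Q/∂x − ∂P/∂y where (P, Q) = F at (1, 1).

-6

∂F₂/∂x = -6*y^2
∂F₁/∂y = 0
Scalar curl = -6*y^2
At (1, 1): -6.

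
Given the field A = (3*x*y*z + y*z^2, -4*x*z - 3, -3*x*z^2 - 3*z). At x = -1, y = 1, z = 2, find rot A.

(∇×A)₁ = ∂A₃/∂y − ∂A₂/∂z = 4*x
(∇×A)₂ = ∂A₁/∂z − ∂A₃/∂x = 3*x*y + 2*y*z + 3*z^2
(∇×A)₃ = ∂A₂/∂x − ∂A₁/∂y = -3*x*z - z^2 - 4*z
∇×A = (4*x, 3*x*y + 2*y*z + 3*z^2, -3*x*z - z^2 - 4*z)
At (-1, 1, 2): (-4, 13, -6).

(-4, 13, -6)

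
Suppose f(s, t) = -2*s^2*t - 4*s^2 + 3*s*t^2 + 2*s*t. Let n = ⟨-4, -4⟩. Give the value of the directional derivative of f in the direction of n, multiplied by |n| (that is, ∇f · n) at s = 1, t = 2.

-48

∂f/∂s = -4*s*t - 8*s + 3*t^2 + 2*t
∂f/∂t = -2*s^2 + 6*s*t + 2*s
∇f at (1, 2) = (0, 12)
∇f · n = (0)(-4) + (12)(-4) = -48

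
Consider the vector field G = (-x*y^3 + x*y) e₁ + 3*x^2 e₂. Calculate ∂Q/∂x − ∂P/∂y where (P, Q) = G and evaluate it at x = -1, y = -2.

-17

∂G₂/∂x = 6*x
∂G₁/∂y = -3*x*y^2 + x
Scalar curl = 3*x*y^2 + 5*x
At (-1, -2): -17.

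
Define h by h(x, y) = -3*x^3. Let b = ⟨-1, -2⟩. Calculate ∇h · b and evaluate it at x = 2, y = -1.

36

∂h/∂x = -9*x^2
∂h/∂y = 0
∇h at (2, -1) = (-36, 0)
∇h · b = (-36)(-1) + (0)(-2) = 36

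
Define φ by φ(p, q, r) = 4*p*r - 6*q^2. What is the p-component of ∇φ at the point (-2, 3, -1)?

-4

(∇φ)_1 = ∂φ/∂p = 4*r
At (-2, 3, -1): -4.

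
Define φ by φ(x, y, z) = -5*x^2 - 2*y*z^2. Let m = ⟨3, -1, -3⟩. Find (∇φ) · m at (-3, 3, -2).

26

∂φ/∂x = -10*x
∂φ/∂y = -2*z^2
∂φ/∂z = -4*y*z
∇φ at (-3, 3, -2) = (30, -8, 24)
∇φ · m = (30)(3) + (-8)(-1) + (24)(-3) = 26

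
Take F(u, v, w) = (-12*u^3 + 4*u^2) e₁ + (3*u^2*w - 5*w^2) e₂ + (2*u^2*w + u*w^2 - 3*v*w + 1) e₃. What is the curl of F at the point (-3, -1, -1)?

(∇×F)₁ = ∂F₃/∂v − ∂F₂/∂w = -3*u^2 + 7*w
(∇×F)₂ = ∂F₁/∂w − ∂F₃/∂u = -4*u*w - w^2
(∇×F)₃ = ∂F₂/∂u − ∂F₁/∂v = 6*u*w
∇×F = (-3*u^2 + 7*w, -4*u*w - w^2, 6*u*w)
At (-3, -1, -1): (-34, -13, 18).

(-34, -13, 18)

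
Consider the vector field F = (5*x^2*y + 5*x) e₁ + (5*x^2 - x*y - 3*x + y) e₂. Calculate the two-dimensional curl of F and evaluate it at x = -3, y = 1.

∂F₂/∂x = 10*x - y - 3
∂F₁/∂y = 5*x^2
Scalar curl = -5*x^2 + 10*x - y - 3
At (-3, 1): -79.

-79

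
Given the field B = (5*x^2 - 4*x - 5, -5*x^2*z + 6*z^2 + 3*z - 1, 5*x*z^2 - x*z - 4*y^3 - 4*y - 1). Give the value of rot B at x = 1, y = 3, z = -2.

(-86, -22, 20)

(∇×B)₁ = ∂B₃/∂y − ∂B₂/∂z = 5*x^2 - 12*y^2 - 12*z - 7
(∇×B)₂ = ∂B₁/∂z − ∂B₃/∂x = -5*z^2 + z
(∇×B)₃ = ∂B₂/∂x − ∂B₁/∂y = -10*x*z
∇×B = (5*x^2 - 12*y^2 - 12*z - 7, -5*z^2 + z, -10*x*z)
At (1, 3, -2): (-86, -22, 20).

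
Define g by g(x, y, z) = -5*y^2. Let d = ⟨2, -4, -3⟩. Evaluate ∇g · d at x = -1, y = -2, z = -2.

-80

∂g/∂x = 0
∂g/∂y = -10*y
∂g/∂z = 0
∇g at (-1, -2, -2) = (0, 20, 0)
∇g · d = (0)(2) + (20)(-4) + (0)(-3) = -80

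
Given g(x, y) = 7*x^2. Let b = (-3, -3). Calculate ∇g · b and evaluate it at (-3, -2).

126

∂g/∂x = 14*x
∂g/∂y = 0
∇g at (-3, -2) = (-42, 0)
∇g · b = (-42)(-3) + (0)(-3) = 126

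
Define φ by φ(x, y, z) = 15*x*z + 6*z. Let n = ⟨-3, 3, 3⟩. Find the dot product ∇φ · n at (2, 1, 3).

∂φ/∂x = 15*z
∂φ/∂y = 0
∂φ/∂z = 15*x + 6
∇φ at (2, 1, 3) = (45, 0, 36)
∇φ · n = (45)(-3) + (0)(3) + (36)(3) = -27

-27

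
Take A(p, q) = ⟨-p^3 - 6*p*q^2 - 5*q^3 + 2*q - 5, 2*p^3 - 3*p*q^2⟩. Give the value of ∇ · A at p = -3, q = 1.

∂A₁/∂p = -3*p^2 - 6*q^2
∂A₂/∂q = -6*p*q
∇·A = -3*p^2 - 6*p*q - 6*q^2
At (-3, 1): -15.

-15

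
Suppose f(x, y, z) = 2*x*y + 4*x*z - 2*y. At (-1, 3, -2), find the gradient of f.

∂f/∂x = 2*y + 4*z
∂f/∂y = 2*x - 2
∂f/∂z = 4*x
∇f = (2*y + 4*z, 2*x - 2, 4*x)
At (-1, 3, -2): (-2, -4, -4).

(-2, -4, -4)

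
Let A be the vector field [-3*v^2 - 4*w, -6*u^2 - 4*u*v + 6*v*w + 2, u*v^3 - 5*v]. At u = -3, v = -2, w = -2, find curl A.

(-29, 4, 32)

(∇×A)₁ = ∂A₃/∂v − ∂A₂/∂w = 3*u*v^2 - 6*v - 5
(∇×A)₂ = ∂A₁/∂w − ∂A₃/∂u = -v^3 - 4
(∇×A)₃ = ∂A₂/∂u − ∂A₁/∂v = -12*u + 2*v
∇×A = (3*u*v^2 - 6*v - 5, -v^3 - 4, -12*u + 2*v)
At (-3, -2, -2): (-29, 4, 32).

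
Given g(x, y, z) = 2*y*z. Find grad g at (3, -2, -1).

(0, -2, -4)

∂g/∂x = 0
∂g/∂y = 2*z
∂g/∂z = 2*y
∇g = (0, 2*z, 2*y)
At (3, -2, -1): (0, -2, -4).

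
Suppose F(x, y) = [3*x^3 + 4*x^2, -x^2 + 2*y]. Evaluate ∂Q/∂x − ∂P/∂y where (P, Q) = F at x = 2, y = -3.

-4

∂F₂/∂x = -2*x
∂F₁/∂y = 0
Scalar curl = -2*x
At (2, -3): -4.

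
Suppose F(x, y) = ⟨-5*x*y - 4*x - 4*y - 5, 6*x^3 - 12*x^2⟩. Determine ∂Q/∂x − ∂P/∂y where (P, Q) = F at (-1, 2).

∂F₂/∂x = 18*x^2 - 24*x
∂F₁/∂y = -5*x - 4
Scalar curl = 18*x^2 - 19*x + 4
At (-1, 2): 41.

41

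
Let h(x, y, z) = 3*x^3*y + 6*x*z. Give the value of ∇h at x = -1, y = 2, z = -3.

∂h/∂x = 9*x^2*y + 6*z
∂h/∂y = 3*x^3
∂h/∂z = 6*x
∇h = (9*x^2*y + 6*z, 3*x^3, 6*x)
At (-1, 2, -3): (0, -3, -6).

(0, -3, -6)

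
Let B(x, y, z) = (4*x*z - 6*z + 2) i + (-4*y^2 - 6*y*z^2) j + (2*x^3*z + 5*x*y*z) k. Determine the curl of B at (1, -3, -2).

(∇×B)₁ = ∂B₃/∂y − ∂B₂/∂z = 5*x*z + 12*y*z
(∇×B)₂ = ∂B₁/∂z − ∂B₃/∂x = -6*x^2*z + 4*x - 5*y*z - 6
(∇×B)₃ = ∂B₂/∂x − ∂B₁/∂y = 0
∇×B = (5*x*z + 12*y*z, -6*x^2*z + 4*x - 5*y*z - 6, 0)
At (1, -3, -2): (62, -20, 0).

(62, -20, 0)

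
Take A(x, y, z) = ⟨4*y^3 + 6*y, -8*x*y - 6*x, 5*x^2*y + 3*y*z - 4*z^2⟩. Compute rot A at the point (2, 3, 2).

(∇×A)₁ = ∂A₃/∂y − ∂A₂/∂z = 5*x^2 + 3*z
(∇×A)₂ = ∂A₁/∂z − ∂A₃/∂x = -10*x*y
(∇×A)₃ = ∂A₂/∂x − ∂A₁/∂y = -12*y^2 - 8*y - 12
∇×A = (5*x^2 + 3*z, -10*x*y, -12*y^2 - 8*y - 12)
At (2, 3, 2): (26, -60, -144).

(26, -60, -144)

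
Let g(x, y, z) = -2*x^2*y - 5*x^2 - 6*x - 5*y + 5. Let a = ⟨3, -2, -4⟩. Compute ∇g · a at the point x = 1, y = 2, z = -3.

-58

∂g/∂x = -4*x*y - 10*x - 6
∂g/∂y = -2*x^2 - 5
∂g/∂z = 0
∇g at (1, 2, -3) = (-24, -7, 0)
∇g · a = (-24)(3) + (-7)(-2) + (0)(-4) = -58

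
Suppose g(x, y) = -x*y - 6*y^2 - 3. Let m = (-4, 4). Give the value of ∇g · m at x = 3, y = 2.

∂g/∂x = -y
∂g/∂y = -x - 12*y
∇g at (3, 2) = (-2, -27)
∇g · m = (-2)(-4) + (-27)(4) = -100

-100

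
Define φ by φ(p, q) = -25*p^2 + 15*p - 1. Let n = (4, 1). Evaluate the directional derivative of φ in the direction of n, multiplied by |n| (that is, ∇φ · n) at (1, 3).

-140

∂φ/∂p = -50*p + 15
∂φ/∂q = 0
∇φ at (1, 3) = (-35, 0)
∇φ · n = (-35)(4) + (0)(1) = -140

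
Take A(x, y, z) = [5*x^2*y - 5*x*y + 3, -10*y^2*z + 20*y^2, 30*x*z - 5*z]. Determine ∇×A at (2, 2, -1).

(∇×A)₁ = ∂A₃/∂y − ∂A₂/∂z = 10*y^2
(∇×A)₂ = ∂A₁/∂z − ∂A₃/∂x = -30*z
(∇×A)₃ = ∂A₂/∂x − ∂A₁/∂y = -5*x^2 + 5*x
∇×A = (10*y^2, -30*z, -5*x^2 + 5*x)
At (2, 2, -1): (40, 30, -10).

(40, 30, -10)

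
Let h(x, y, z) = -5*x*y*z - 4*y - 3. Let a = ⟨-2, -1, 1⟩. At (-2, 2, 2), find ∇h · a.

∂h/∂x = -5*y*z
∂h/∂y = -5*x*z - 4
∂h/∂z = -5*x*y
∇h at (-2, 2, 2) = (-20, 16, 20)
∇h · a = (-20)(-2) + (16)(-1) + (20)(1) = 44

44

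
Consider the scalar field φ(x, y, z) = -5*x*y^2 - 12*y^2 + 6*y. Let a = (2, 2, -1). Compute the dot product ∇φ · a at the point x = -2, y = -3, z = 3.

∂φ/∂x = -5*y^2
∂φ/∂y = -10*x*y - 24*y + 6
∂φ/∂z = 0
∇φ at (-2, -3, 3) = (-45, 18, 0)
∇φ · a = (-45)(2) + (18)(2) + (0)(-1) = -54

-54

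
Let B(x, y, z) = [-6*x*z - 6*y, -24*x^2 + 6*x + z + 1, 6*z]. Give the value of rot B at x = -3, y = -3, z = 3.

(-1, 18, 156)

(∇×B)₁ = ∂B₃/∂y − ∂B₂/∂z = -1
(∇×B)₂ = ∂B₁/∂z − ∂B₃/∂x = -6*x
(∇×B)₃ = ∂B₂/∂x − ∂B₁/∂y = -48*x + 12
∇×B = (-1, -6*x, -48*x + 12)
At (-3, -3, 3): (-1, 18, 156).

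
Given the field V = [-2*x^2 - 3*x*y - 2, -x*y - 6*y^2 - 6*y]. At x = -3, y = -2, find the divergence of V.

∂V₁/∂x = -4*x - 3*y
∂V₂/∂y = -x - 12*y - 6
∇·V = -5*x - 15*y - 6
At (-3, -2): 39.

39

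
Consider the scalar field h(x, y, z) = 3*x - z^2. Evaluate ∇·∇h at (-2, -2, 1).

∂²h/∂x² = 0
∂²h/∂y² = 0
∂²h/∂z² = -2
∇²h = -2
At (-2, -2, 1): -2.

-2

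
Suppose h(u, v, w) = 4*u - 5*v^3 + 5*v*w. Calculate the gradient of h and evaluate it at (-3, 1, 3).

∂h/∂u = 4
∂h/∂v = -15*v^2 + 5*w
∂h/∂w = 5*v
∇h = (4, -15*v^2 + 5*w, 5*v)
At (-3, 1, 3): (4, 0, 5).

(4, 0, 5)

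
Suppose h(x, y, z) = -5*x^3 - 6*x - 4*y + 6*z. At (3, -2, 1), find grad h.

∂h/∂x = -15*x^2 - 6
∂h/∂y = -4
∂h/∂z = 6
∇h = (-15*x^2 - 6, -4, 6)
At (3, -2, 1): (-141, -4, 6).

(-141, -4, 6)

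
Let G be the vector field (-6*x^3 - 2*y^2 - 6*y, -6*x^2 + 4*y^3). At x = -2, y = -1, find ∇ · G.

∂G₁/∂x = -18*x^2
∂G₂/∂y = 12*y^2
∇·G = -18*x^2 + 12*y^2
At (-2, -1): -60.

-60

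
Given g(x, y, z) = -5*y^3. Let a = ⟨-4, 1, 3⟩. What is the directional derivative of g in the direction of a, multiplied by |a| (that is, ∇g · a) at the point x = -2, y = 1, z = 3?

-15

∂g/∂x = 0
∂g/∂y = -15*y^2
∂g/∂z = 0
∇g at (-2, 1, 3) = (0, -15, 0)
∇g · a = (0)(-4) + (-15)(1) + (0)(3) = -15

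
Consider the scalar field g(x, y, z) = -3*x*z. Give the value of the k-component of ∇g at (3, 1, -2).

-9

(∇g)_3 = ∂g/∂z = -3*x
At (3, 1, -2): -9.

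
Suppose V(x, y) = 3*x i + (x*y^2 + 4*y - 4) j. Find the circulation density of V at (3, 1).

∂V₂/∂x = y^2
∂V₁/∂y = 0
Scalar curl = y^2
At (3, 1): 1.

1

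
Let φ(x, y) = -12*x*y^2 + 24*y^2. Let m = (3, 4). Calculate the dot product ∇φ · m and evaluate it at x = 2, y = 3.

-324

∂φ/∂x = -12*y^2
∂φ/∂y = -24*x*y + 48*y
∇φ at (2, 3) = (-108, 0)
∇φ · m = (-108)(3) + (0)(4) = -324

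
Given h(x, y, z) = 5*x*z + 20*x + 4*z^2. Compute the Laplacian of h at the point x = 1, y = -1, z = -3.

8

∂²h/∂x² = 0
∂²h/∂y² = 0
∂²h/∂z² = 8
∇²h = 8
At (1, -1, -3): 8.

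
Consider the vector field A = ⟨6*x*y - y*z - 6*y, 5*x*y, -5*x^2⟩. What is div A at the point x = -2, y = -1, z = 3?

∂A₁/∂x = 6*y
∂A₂/∂y = 5*x
∂A₃/∂z = 0
∇·A = 5*x + 6*y
At (-2, -1, 3): -16.

-16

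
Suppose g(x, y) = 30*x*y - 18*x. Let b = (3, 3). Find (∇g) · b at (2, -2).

-54

∂g/∂x = 30*y - 18
∂g/∂y = 30*x
∇g at (2, -2) = (-78, 60)
∇g · b = (-78)(3) + (60)(3) = -54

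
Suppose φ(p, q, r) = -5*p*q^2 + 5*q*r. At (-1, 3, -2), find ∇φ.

∂φ/∂p = -5*q^2
∂φ/∂q = -10*p*q + 5*r
∂φ/∂r = 5*q
∇φ = (-5*q^2, -10*p*q + 5*r, 5*q)
At (-1, 3, -2): (-45, 20, 15).

(-45, 20, 15)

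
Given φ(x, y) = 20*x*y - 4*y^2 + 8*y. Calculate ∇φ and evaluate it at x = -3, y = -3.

∂φ/∂x = 20*y
∂φ/∂y = 20*x - 8*y + 8
∇φ = (20*y, 20*x - 8*y + 8)
At (-3, -3): (-60, -28).

(-60, -28)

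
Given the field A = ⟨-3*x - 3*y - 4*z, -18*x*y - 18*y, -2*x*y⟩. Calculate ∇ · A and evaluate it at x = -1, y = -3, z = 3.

∂A₁/∂x = -3
∂A₂/∂y = -18*x - 18
∂A₃/∂z = 0
∇·A = -18*x - 21
At (-1, -3, 3): -3.

-3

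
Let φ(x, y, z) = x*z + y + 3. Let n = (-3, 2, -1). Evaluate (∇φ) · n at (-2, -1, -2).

10

∂φ/∂x = z
∂φ/∂y = 1
∂φ/∂z = x
∇φ at (-2, -1, -2) = (-2, 1, -2)
∇φ · n = (-2)(-3) + (1)(2) + (-2)(-1) = 10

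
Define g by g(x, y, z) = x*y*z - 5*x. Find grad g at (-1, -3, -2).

(1, 2, 3)

∂g/∂x = y*z - 5
∂g/∂y = x*z
∂g/∂z = x*y
∇g = (y*z - 5, x*z, x*y)
At (-1, -3, -2): (1, 2, 3).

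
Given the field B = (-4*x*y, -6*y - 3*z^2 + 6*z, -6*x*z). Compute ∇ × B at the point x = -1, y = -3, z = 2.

(6, 12, -4)

(∇×B)₁ = ∂B₃/∂y − ∂B₂/∂z = 6*z - 6
(∇×B)₂ = ∂B₁/∂z − ∂B₃/∂x = 6*z
(∇×B)₃ = ∂B₂/∂x − ∂B₁/∂y = 4*x
∇×B = (6*z - 6, 6*z, 4*x)
At (-1, -3, 2): (6, 12, -4).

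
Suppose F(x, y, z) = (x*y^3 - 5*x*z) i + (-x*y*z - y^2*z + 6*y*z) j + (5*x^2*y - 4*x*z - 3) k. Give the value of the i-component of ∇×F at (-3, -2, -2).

67

(∇×F)_1 = ∂F₃/∂y − ∂F₂/∂z
= 5*x^2 − (-x*y - y^2 + 6*y)
= 5*x^2 + x*y + y^2 - 6*y
At (-3, -2, -2): 67.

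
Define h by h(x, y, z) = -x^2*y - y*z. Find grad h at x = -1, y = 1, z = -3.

∂h/∂x = -2*x*y
∂h/∂y = -x^2 - z
∂h/∂z = -y
∇h = (-2*x*y, -x^2 - z, -y)
At (-1, 1, -3): (2, 2, -1).

(2, 2, -1)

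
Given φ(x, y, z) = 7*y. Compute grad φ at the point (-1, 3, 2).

∂φ/∂x = 0
∂φ/∂y = 7
∂φ/∂z = 0
∇φ = (0, 7, 0)
At (-1, 3, 2): (0, 7, 0).

(0, 7, 0)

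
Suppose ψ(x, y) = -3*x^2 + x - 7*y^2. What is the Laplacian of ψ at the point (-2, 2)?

∂²ψ/∂x² = -6
∂²ψ/∂y² = -14
∇²ψ = -20
At (-2, 2): -20.

-20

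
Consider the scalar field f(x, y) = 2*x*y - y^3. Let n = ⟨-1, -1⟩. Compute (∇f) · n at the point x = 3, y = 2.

2

∂f/∂x = 2*y
∂f/∂y = 2*x - 3*y^2
∇f at (3, 2) = (4, -6)
∇f · n = (4)(-1) + (-6)(-1) = 2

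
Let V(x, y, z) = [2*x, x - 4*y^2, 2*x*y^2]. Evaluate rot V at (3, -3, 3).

(∇×V)₁ = ∂V₃/∂y − ∂V₂/∂z = 4*x*y
(∇×V)₂ = ∂V₁/∂z − ∂V₃/∂x = -2*y^2
(∇×V)₃ = ∂V₂/∂x − ∂V₁/∂y = 1
∇×V = (4*x*y, -2*y^2, 1)
At (3, -3, 3): (-36, -18, 1).

(-36, -18, 1)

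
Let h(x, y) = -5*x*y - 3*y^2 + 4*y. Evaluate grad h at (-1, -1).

∂h/∂x = -5*y
∂h/∂y = -5*x - 6*y + 4
∇h = (-5*y, -5*x - 6*y + 4)
At (-1, -1): (5, 15).

(5, 15)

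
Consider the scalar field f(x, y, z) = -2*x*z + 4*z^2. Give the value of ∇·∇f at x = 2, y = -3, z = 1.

8

∂²f/∂x² = 0
∂²f/∂y² = 0
∂²f/∂z² = 8
∇²f = 8
At (2, -3, 1): 8.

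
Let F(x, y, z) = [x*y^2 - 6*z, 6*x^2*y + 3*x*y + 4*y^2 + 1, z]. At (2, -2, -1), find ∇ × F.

(∇×F)₁ = ∂F₃/∂y − ∂F₂/∂z = 0
(∇×F)₂ = ∂F₁/∂z − ∂F₃/∂x = -6
(∇×F)₃ = ∂F₂/∂x − ∂F₁/∂y = 10*x*y + 3*y
∇×F = (0, -6, 10*x*y + 3*y)
At (2, -2, -1): (0, -6, -46).

(0, -6, -46)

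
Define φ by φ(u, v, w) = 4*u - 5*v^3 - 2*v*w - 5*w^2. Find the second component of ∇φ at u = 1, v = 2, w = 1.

(∇φ)_2 = ∂φ/∂v = -15*v^2 - 2*w
At (1, 2, 1): -62.

-62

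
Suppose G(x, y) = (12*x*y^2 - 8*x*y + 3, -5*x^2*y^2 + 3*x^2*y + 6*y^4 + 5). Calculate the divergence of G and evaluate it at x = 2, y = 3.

624

∂G₁/∂x = 12*y^2 - 8*y
∂G₂/∂y = -10*x^2*y + 3*x^2 + 24*y^3
∇·G = -10*x^2*y + 3*x^2 + 24*y^3 + 12*y^2 - 8*y
At (2, 3): 624.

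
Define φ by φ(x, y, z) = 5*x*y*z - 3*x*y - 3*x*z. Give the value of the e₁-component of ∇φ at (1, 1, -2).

(∇φ)_1 = ∂φ/∂x = 5*y*z - 3*y - 3*z
At (1, 1, -2): -7.

-7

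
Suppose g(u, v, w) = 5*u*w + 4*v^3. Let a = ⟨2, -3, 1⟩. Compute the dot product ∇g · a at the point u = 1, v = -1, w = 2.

∂g/∂u = 5*w
∂g/∂v = 12*v^2
∂g/∂w = 5*u
∇g at (1, -1, 2) = (10, 12, 5)
∇g · a = (10)(2) + (12)(-3) + (5)(1) = -11

-11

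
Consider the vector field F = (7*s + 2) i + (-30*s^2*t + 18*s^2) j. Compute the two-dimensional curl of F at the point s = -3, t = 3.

432

∂F₂/∂s = -60*s*t + 36*s
∂F₁/∂t = 0
Scalar curl = -60*s*t + 36*s
At (-3, 3): 432.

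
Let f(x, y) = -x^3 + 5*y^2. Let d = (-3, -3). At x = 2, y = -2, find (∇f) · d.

96

∂f/∂x = -3*x^2
∂f/∂y = 10*y
∇f at (2, -2) = (-12, -20)
∇f · d = (-12)(-3) + (-20)(-3) = 96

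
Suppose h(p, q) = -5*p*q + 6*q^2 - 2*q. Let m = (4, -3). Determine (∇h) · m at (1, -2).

∂h/∂p = -5*q
∂h/∂q = -5*p + 12*q - 2
∇h at (1, -2) = (10, -31)
∇h · m = (10)(4) + (-31)(-3) = 133

133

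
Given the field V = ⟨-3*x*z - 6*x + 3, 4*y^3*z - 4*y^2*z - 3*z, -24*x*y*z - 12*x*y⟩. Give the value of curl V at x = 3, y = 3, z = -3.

(∇×V)₁ = ∂V₃/∂y − ∂V₂/∂z = -24*x*z - 12*x - 4*y^3 + 4*y^2 + 3
(∇×V)₂ = ∂V₁/∂z − ∂V₃/∂x = -3*x + 24*y*z + 12*y
(∇×V)₃ = ∂V₂/∂x − ∂V₁/∂y = 0
∇×V = (-24*x*z - 12*x - 4*y^3 + 4*y^2 + 3, -3*x + 24*y*z + 12*y, 0)
At (3, 3, -3): (111, -189, 0).

(111, -189, 0)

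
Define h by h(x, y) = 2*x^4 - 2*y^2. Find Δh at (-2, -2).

92

∂²h/∂x² = 24*x^2
∂²h/∂y² = -4
∇²h = 24*x^2 - 4
At (-2, -2): 92.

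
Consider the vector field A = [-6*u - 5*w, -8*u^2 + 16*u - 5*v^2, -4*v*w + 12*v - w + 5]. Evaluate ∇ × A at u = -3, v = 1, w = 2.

(∇×A)₁ = ∂A₃/∂v − ∂A₂/∂w = -4*w + 12
(∇×A)₂ = ∂A₁/∂w − ∂A₃/∂u = -5
(∇×A)₃ = ∂A₂/∂u − ∂A₁/∂v = -16*u + 16
∇×A = (-4*w + 12, -5, -16*u + 16)
At (-3, 1, 2): (4, -5, 64).

(4, -5, 64)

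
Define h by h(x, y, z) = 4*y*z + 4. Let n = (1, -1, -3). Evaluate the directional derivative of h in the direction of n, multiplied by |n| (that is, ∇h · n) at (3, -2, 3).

12

∂h/∂x = 0
∂h/∂y = 4*z
∂h/∂z = 4*y
∇h at (3, -2, 3) = (0, 12, -8)
∇h · n = (0)(1) + (12)(-1) + (-8)(-3) = 12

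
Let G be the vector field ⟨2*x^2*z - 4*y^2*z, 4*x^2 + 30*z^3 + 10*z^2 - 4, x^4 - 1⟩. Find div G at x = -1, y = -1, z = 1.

∂G₁/∂x = 4*x*z
∂G₂/∂y = 0
∂G₃/∂z = 0
∇·G = 4*x*z
At (-1, -1, 1): -4.

-4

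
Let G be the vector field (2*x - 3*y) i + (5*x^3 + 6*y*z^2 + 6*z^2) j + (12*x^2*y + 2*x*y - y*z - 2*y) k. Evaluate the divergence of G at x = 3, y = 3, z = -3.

∂G₁/∂x = 2
∂G₂/∂y = 6*z^2
∂G₃/∂z = -y
∇·G = -y + 6*z^2 + 2
At (3, 3, -3): 53.

53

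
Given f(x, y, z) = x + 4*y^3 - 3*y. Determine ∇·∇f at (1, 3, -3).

72

∂²f/∂x² = 0
∂²f/∂y² = 24*y
∂²f/∂z² = 0
∇²f = 24*y
At (1, 3, -3): 72.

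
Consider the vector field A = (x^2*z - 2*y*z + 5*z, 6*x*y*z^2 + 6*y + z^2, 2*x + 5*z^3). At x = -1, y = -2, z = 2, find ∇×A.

(∇×A)₁ = ∂A₃/∂y − ∂A₂/∂z = -12*x*y*z - 2*z
(∇×A)₂ = ∂A₁/∂z − ∂A₃/∂x = x^2 - 2*y + 3
(∇×A)₃ = ∂A₂/∂x − ∂A₁/∂y = 6*y*z^2 + 2*z
∇×A = (-12*x*y*z - 2*z, x^2 - 2*y + 3, 6*y*z^2 + 2*z)
At (-1, -2, 2): (-52, 8, -44).

(-52, 8, -44)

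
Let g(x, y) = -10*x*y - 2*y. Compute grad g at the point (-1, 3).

∂g/∂x = -10*y
∂g/∂y = -10*x - 2
∇g = (-10*y, -10*x - 2)
At (-1, 3): (-30, 8).

(-30, 8)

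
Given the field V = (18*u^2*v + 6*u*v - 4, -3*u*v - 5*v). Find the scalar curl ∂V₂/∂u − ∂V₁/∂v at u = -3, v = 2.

∂V₂/∂u = -3*v
∂V₁/∂v = 18*u^2 + 6*u
Scalar curl = -18*u^2 - 6*u - 3*v
At (-3, 2): -150.

-150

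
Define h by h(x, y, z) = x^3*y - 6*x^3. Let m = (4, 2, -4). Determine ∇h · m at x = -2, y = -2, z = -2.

∂h/∂x = 3*x^2*y - 18*x^2
∂h/∂y = x^3
∂h/∂z = 0
∇h at (-2, -2, -2) = (-96, -8, 0)
∇h · m = (-96)(4) + (-8)(2) + (0)(-4) = -400

-400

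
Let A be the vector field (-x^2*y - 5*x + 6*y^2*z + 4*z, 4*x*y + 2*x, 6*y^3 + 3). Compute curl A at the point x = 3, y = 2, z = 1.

(72, 28, -5)

(∇×A)₁ = ∂A₃/∂y − ∂A₂/∂z = 18*y^2
(∇×A)₂ = ∂A₁/∂z − ∂A₃/∂x = 6*y^2 + 4
(∇×A)₃ = ∂A₂/∂x − ∂A₁/∂y = x^2 - 12*y*z + 4*y + 2
∇×A = (18*y^2, 6*y^2 + 4, x^2 - 12*y*z + 4*y + 2)
At (3, 2, 1): (72, 28, -5).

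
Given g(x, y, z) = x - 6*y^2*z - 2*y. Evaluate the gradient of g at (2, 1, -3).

∂g/∂x = 1
∂g/∂y = -12*y*z - 2
∂g/∂z = -6*y^2
∇g = (1, -12*y*z - 2, -6*y^2)
At (2, 1, -3): (1, 34, -6).

(1, 34, -6)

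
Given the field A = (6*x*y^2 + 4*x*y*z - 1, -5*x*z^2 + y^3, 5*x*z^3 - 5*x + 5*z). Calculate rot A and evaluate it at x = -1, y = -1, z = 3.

(∇×A)₁ = ∂A₃/∂y − ∂A₂/∂z = 10*x*z
(∇×A)₂ = ∂A₁/∂z − ∂A₃/∂x = 4*x*y - 5*z^3 + 5
(∇×A)₃ = ∂A₂/∂x − ∂A₁/∂y = -12*x*y - 4*x*z - 5*z^2
∇×A = (10*x*z, 4*x*y - 5*z^3 + 5, -12*x*y - 4*x*z - 5*z^2)
At (-1, -1, 3): (-30, -126, -45).

(-30, -126, -45)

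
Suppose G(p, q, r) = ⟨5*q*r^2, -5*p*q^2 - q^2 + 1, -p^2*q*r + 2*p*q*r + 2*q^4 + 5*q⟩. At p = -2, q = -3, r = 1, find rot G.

(∇×G)₁ = ∂G₃/∂q − ∂G₂/∂r = -p^2*r + 2*p*r + 8*q^3 + 5
(∇×G)₂ = ∂G₁/∂r − ∂G₃/∂p = 2*p*q*r + 8*q*r
(∇×G)₃ = ∂G₂/∂p − ∂G₁/∂q = -5*q^2 - 5*r^2
∇×G = (-p^2*r + 2*p*r + 8*q^3 + 5, 2*p*q*r + 8*q*r, -5*q^2 - 5*r^2)
At (-2, -3, 1): (-219, -12, -50).

(-219, -12, -50)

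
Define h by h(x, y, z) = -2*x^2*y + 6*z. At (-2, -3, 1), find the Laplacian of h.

12

∂²h/∂x² = -4*y
∂²h/∂y² = 0
∂²h/∂z² = 0
∇²h = -4*y
At (-2, -3, 1): 12.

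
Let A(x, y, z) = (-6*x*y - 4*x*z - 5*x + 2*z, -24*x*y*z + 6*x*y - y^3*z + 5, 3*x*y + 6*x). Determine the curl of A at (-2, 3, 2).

(∇×A)₁ = ∂A₃/∂y − ∂A₂/∂z = 24*x*y + 3*x + y^3
(∇×A)₂ = ∂A₁/∂z − ∂A₃/∂x = -4*x - 3*y - 4
(∇×A)₃ = ∂A₂/∂x − ∂A₁/∂y = 6*x - 24*y*z + 6*y
∇×A = (24*x*y + 3*x + y^3, -4*x - 3*y - 4, 6*x - 24*y*z + 6*y)
At (-2, 3, 2): (-123, -5, -138).

(-123, -5, -138)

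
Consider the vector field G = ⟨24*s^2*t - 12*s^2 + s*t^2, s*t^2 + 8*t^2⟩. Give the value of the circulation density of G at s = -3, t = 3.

-189

∂G₂/∂s = t^2
∂G₁/∂t = 24*s^2 + 2*s*t
Scalar curl = -24*s^2 - 2*s*t + t^2
At (-3, 3): -189.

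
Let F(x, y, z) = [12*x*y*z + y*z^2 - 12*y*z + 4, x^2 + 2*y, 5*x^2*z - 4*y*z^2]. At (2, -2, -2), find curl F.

(-16, 24, 24)

(∇×F)₁ = ∂F₃/∂y − ∂F₂/∂z = -4*z^2
(∇×F)₂ = ∂F₁/∂z − ∂F₃/∂x = 12*x*y - 10*x*z + 2*y*z - 12*y
(∇×F)₃ = ∂F₂/∂x − ∂F₁/∂y = -12*x*z + 2*x - z^2 + 12*z
∇×F = (-4*z^2, 12*x*y - 10*x*z + 2*y*z - 12*y, -12*x*z + 2*x - z^2 + 12*z)
At (2, -2, -2): (-16, 24, 24).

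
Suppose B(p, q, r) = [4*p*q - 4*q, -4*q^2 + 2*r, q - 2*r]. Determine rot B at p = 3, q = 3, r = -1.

(-1, 0, -8)

(∇×B)₁ = ∂B₃/∂q − ∂B₂/∂r = -1
(∇×B)₂ = ∂B₁/∂r − ∂B₃/∂p = 0
(∇×B)₃ = ∂B₂/∂p − ∂B₁/∂q = -4*p + 4
∇×B = (-1, 0, -4*p + 4)
At (3, 3, -1): (-1, 0, -8).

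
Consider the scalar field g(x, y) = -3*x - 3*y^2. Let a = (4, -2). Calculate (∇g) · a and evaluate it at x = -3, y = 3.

24

∂g/∂x = -3
∂g/∂y = -6*y
∇g at (-3, 3) = (-3, -18)
∇g · a = (-3)(4) + (-18)(-2) = 24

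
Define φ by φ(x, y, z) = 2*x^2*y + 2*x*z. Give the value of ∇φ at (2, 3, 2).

(28, 8, 4)

∂φ/∂x = 4*x*y + 2*z
∂φ/∂y = 2*x^2
∂φ/∂z = 2*x
∇φ = (4*x*y + 2*z, 2*x^2, 2*x)
At (2, 3, 2): (28, 8, 4).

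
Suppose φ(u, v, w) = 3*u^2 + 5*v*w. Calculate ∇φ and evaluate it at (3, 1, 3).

(18, 15, 5)

∂φ/∂u = 6*u
∂φ/∂v = 5*w
∂φ/∂w = 5*v
∇φ = (6*u, 5*w, 5*v)
At (3, 1, 3): (18, 15, 5).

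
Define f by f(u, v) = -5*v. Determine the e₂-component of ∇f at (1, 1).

(∇f)_2 = ∂f/∂v = -5
At (1, 1): -5.

-5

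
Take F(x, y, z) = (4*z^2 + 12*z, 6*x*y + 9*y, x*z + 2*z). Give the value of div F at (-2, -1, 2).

∂F₁/∂x = 0
∂F₂/∂y = 6*x + 9
∂F₃/∂z = x + 2
∇·F = 7*x + 11
At (-2, -1, 2): -3.

-3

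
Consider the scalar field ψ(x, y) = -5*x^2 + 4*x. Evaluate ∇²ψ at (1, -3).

-10

∂²ψ/∂x² = -10
∂²ψ/∂y² = 0
∇²ψ = -10
At (1, -3): -10.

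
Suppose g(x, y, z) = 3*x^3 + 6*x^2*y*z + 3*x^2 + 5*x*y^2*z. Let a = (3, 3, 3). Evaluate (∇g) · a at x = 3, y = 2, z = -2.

∂g/∂x = 9*x^2 + 12*x*y*z + 6*x + 5*y^2*z
∂g/∂y = 6*x^2*z + 10*x*y*z
∂g/∂z = 6*x^2*y + 5*x*y^2
∇g at (3, 2, -2) = (-85, -228, 168)
∇g · a = (-85)(3) + (-228)(3) + (168)(3) = -435

-435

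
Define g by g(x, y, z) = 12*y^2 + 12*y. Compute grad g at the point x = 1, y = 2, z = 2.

(0, 60, 0)

∂g/∂x = 0
∂g/∂y = 24*y + 12
∂g/∂z = 0
∇g = (0, 24*y + 12, 0)
At (1, 2, 2): (0, 60, 0).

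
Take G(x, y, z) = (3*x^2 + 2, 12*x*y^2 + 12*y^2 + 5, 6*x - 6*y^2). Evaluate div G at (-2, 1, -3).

-36

∂G₁/∂x = 6*x
∂G₂/∂y = 24*x*y + 24*y
∂G₃/∂z = 0
∇·G = 24*x*y + 6*x + 24*y
At (-2, 1, -3): -36.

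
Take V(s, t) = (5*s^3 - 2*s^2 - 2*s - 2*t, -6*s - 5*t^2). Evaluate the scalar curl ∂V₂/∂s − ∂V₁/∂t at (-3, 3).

∂V₂/∂s = -6
∂V₁/∂t = -2
Scalar curl = -4
At (-3, 3): -4.

-4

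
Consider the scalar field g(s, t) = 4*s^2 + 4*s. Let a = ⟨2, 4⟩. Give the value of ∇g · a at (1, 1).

24

∂g/∂s = 8*s + 4
∂g/∂t = 0
∇g at (1, 1) = (12, 0)
∇g · a = (12)(2) + (0)(4) = 24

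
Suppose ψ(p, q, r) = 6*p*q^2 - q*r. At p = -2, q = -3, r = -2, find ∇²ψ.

-24

∂²ψ/∂p² = 0
∂²ψ/∂q² = 12*p
∂²ψ/∂r² = 0
∇²ψ = 12*p
At (-2, -3, -2): -24.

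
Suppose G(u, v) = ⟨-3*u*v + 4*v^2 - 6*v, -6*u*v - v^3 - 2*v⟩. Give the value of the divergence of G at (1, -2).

-14

∂G₁/∂u = -3*v
∂G₂/∂v = -6*u - 3*v^2 - 2
∇·G = -6*u - 3*v^2 - 3*v - 2
At (1, -2): -14.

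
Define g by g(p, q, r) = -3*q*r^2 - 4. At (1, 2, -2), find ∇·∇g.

-12

∂²g/∂p² = 0
∂²g/∂q² = 0
∂²g/∂r² = -6*q
∇²g = -6*q
At (1, 2, -2): -12.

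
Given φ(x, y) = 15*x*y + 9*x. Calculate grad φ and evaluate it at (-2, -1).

∂φ/∂x = 15*y + 9
∂φ/∂y = 15*x
∇φ = (15*y + 9, 15*x)
At (-2, -1): (-6, -30).

(-6, -30)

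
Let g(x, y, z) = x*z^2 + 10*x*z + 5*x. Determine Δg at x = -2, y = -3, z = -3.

∂²g/∂x² = 0
∂²g/∂y² = 0
∂²g/∂z² = 2*x
∇²g = 2*x
At (-2, -3, -3): -4.

-4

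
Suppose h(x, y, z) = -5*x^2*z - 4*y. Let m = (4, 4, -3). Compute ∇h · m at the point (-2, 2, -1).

-36

∂h/∂x = -10*x*z
∂h/∂y = -4
∂h/∂z = -5*x^2
∇h at (-2, 2, -1) = (-20, -4, -20)
∇h · m = (-20)(4) + (-4)(4) + (-20)(-3) = -36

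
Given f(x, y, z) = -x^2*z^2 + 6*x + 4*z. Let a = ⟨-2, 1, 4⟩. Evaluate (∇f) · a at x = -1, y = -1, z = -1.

8

∂f/∂x = -2*x*z^2 + 6
∂f/∂y = 0
∂f/∂z = -2*x^2*z + 4
∇f at (-1, -1, -1) = (8, 0, 6)
∇f · a = (8)(-2) + (0)(1) + (6)(4) = 8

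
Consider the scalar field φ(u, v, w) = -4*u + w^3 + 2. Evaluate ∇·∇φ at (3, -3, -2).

-12

∂²φ/∂u² = 0
∂²φ/∂v² = 0
∂²φ/∂w² = 6*w
∇²φ = 6*w
At (3, -3, -2): -12.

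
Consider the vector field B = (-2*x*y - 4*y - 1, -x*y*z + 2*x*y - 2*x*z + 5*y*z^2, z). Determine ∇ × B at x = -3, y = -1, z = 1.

(7, 0, -5)

(∇×B)₁ = ∂B₃/∂y − ∂B₂/∂z = x*y + 2*x - 10*y*z
(∇×B)₂ = ∂B₁/∂z − ∂B₃/∂x = 0
(∇×B)₃ = ∂B₂/∂x − ∂B₁/∂y = 2*x - y*z + 2*y - 2*z + 4
∇×B = (x*y + 2*x - 10*y*z, 0, 2*x - y*z + 2*y - 2*z + 4)
At (-3, -1, 1): (7, 0, -5).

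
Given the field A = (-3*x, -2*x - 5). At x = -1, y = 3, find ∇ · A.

∂A₁/∂x = -3
∂A₂/∂y = 0
∇·A = -3
At (-1, 3): -3.

-3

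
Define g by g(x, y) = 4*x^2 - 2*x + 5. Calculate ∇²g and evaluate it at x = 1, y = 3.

∂²g/∂x² = 8
∂²g/∂y² = 0
∇²g = 8
At (1, 3): 8.

8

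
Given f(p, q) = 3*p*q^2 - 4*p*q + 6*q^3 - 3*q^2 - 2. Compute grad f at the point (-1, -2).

(20, 100)

∂f/∂p = 3*q^2 - 4*q
∂f/∂q = 6*p*q - 4*p + 18*q^2 - 6*q
∇f = (3*q^2 - 4*q, 6*p*q - 4*p + 18*q^2 - 6*q)
At (-1, -2): (20, 100).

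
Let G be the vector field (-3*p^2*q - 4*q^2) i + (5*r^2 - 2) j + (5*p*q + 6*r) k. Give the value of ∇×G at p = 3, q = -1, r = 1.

(5, 5, 19)

(∇×G)₁ = ∂G₃/∂q − ∂G₂/∂r = 5*p - 10*r
(∇×G)₂ = ∂G₁/∂r − ∂G₃/∂p = -5*q
(∇×G)₃ = ∂G₂/∂p − ∂G₁/∂q = 3*p^2 + 8*q
∇×G = (5*p - 10*r, -5*q, 3*p^2 + 8*q)
At (3, -1, 1): (5, 5, 19).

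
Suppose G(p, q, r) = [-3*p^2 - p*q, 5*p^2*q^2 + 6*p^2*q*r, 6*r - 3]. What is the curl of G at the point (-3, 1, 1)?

(∇×G)₁ = ∂G₃/∂q − ∂G₂/∂r = -6*p^2*q
(∇×G)₂ = ∂G₁/∂r − ∂G₃/∂p = 0
(∇×G)₃ = ∂G₂/∂p − ∂G₁/∂q = 10*p*q^2 + 12*p*q*r + p
∇×G = (-6*p^2*q, 0, 10*p*q^2 + 12*p*q*r + p)
At (-3, 1, 1): (-54, 0, -69).

(-54, 0, -69)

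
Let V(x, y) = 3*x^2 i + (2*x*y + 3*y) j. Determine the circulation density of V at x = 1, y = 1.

∂V₂/∂x = 2*y
∂V₁/∂y = 0
Scalar curl = 2*y
At (1, 1): 2.

2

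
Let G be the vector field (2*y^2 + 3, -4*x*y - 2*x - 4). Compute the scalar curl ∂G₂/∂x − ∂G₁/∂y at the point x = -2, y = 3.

-26

∂G₂/∂x = -4*y - 2
∂G₁/∂y = 4*y
Scalar curl = -8*y - 2
At (-2, 3): -26.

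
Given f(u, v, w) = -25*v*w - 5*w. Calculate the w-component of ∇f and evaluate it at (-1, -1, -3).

20

(∇f)_3 = ∂f/∂w = -25*v - 5
At (-1, -1, -3): 20.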